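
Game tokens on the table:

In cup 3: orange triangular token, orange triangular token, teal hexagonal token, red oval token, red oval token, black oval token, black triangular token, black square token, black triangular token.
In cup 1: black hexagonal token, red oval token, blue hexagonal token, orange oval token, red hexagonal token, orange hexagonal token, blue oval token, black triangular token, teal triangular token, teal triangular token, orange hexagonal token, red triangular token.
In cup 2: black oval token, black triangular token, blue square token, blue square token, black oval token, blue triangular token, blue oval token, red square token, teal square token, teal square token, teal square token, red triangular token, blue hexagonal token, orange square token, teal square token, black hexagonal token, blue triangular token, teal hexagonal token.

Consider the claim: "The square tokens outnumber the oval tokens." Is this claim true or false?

|square tokens| = 9.
|oval tokens| = 9.
The claim requires 9 > 9, which does not hold.

False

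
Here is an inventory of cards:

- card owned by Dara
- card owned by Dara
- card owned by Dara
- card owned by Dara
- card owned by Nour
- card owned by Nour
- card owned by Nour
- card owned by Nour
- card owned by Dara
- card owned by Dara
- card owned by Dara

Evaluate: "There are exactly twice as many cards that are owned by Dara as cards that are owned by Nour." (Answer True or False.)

cards owned by Dara: 7.
cards owned by Nour: 4.
The claim requires 7 = 2 × 4 = 8, which does not hold.

False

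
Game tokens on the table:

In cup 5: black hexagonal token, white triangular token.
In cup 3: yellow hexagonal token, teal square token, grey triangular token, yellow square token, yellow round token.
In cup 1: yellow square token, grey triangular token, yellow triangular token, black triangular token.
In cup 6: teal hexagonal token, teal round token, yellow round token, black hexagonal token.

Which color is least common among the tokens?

white

Counts by color: yellow 6, teal 3, black 3, grey 2, white 1.
The minimum is 1, held uniquely by white.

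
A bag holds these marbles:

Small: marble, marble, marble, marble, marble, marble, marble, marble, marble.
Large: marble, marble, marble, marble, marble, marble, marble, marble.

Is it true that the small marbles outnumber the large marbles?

True

|small marbles| = 9.
|large marbles| = 8.
The claim requires 9 > 8, which holds.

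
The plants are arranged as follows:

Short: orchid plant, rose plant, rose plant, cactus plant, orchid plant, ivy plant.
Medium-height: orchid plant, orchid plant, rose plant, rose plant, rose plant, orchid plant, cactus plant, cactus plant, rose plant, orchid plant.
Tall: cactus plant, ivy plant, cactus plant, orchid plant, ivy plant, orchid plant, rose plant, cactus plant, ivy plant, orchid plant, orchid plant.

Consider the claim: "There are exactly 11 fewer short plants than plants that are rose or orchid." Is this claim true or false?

short plants: 6.
plants that are rose or orchid: 17.
The claim requires 17 − 6 (= 11) to equal 11, which holds.

True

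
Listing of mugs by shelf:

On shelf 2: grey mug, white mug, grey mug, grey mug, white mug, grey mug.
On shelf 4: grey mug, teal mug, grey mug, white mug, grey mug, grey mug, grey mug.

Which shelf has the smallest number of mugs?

shelf 2

Counts by shelf: shelf 4→7, shelf 2→6.
The minimum is 6, held uniquely by shelf 2.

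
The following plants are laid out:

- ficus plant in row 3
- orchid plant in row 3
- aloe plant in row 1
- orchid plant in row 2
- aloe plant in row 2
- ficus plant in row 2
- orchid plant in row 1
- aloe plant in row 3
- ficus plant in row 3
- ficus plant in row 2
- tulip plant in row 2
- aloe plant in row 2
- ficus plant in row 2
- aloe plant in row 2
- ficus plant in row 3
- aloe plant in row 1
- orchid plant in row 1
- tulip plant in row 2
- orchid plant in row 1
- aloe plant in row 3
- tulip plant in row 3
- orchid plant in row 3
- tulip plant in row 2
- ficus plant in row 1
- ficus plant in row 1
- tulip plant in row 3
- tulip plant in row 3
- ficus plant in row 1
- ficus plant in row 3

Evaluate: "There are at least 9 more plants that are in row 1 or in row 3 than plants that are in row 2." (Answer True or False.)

plants in row 1 or in row 3: 19.
plants in row 2: 10.
The claim requires 19 − 10 = 9 ≥ 9, which holds.

True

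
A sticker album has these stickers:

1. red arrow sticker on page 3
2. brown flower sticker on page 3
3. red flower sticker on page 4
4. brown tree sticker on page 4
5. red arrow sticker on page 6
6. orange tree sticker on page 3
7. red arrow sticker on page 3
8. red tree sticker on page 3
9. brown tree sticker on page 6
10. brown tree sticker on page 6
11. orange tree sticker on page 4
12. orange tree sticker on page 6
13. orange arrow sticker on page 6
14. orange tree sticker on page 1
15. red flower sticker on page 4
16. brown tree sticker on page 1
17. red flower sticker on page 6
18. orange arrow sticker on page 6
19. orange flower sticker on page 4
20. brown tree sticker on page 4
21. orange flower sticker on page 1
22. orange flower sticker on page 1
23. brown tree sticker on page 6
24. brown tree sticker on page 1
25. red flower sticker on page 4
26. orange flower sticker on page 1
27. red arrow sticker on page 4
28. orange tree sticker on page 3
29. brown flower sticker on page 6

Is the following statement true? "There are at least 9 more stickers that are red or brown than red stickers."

|stickers that are red or brown| = 18.
|red stickers| = 9.
The claim requires 18 − 9 = 9 ≥ 9, which holds.

True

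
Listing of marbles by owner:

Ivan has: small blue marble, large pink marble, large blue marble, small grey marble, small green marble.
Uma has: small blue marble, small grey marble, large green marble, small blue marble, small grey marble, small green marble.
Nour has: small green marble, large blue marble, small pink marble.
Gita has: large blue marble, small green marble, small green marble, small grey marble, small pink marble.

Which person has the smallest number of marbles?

Nour

Counts by owner: Uma→6, Gita→5, Ivan→5, Nour→3.
The minimum is 3, held uniquely by Nour.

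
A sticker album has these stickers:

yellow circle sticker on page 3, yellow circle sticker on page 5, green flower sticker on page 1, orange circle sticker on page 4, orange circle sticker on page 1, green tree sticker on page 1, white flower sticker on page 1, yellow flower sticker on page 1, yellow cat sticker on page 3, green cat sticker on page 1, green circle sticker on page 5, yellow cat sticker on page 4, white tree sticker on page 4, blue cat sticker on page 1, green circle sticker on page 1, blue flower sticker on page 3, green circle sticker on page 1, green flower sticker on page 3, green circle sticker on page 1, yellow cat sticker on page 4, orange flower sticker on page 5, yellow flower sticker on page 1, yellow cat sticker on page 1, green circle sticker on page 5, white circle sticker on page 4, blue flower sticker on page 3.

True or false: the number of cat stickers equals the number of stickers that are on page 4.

False

There are 6 cat stickers.
There are 5 stickers on page 4.
The claim requires 6 = 5, which does not hold.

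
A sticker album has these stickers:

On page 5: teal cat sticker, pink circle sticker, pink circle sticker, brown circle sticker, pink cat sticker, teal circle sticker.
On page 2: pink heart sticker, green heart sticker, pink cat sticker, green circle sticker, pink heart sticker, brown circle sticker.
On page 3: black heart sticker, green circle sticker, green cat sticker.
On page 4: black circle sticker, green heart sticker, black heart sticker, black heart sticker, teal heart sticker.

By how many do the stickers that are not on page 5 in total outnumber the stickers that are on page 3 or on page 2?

stickers that are not on page 5: 14.
stickers on page 3 or on page 2: 9.
14 − 9 = 5.

5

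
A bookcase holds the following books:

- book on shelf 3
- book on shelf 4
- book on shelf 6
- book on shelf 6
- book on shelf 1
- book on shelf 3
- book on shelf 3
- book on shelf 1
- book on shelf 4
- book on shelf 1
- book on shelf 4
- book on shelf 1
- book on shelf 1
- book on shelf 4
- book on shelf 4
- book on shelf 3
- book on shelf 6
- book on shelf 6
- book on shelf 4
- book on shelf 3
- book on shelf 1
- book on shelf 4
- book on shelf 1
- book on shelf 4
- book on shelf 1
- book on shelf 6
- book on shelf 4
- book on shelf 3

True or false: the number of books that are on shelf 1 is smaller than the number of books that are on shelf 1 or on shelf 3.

True

books on shelf 1: 8.
books on shelf 1 or on shelf 3: 14.
The claim requires 8 < 14, which holds.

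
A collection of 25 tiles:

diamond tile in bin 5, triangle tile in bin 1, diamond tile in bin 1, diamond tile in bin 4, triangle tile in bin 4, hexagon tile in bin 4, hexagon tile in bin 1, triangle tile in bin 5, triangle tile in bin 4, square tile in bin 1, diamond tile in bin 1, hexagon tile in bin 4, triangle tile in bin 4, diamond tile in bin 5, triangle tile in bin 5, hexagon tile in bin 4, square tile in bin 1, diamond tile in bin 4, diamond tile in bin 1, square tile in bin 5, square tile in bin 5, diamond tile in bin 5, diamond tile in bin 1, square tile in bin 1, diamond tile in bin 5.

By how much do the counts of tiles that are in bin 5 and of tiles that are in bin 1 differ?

1

tiles in bin 5: 8. tiles in bin 1: 9.
|8 − 9| = 9 − 8 = 1.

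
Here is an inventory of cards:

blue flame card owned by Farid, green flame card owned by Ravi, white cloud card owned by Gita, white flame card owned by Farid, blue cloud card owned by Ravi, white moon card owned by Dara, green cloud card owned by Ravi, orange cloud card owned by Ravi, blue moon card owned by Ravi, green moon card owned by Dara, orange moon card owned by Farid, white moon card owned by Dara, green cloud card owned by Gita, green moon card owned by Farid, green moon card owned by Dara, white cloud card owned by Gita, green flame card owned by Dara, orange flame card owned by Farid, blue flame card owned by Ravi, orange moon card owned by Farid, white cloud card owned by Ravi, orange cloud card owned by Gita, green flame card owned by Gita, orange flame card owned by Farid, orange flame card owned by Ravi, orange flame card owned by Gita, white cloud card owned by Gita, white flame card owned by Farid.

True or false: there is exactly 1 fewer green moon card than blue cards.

True

|green moon cards| = 3.
|blue cards| = 4.
The claim requires 4 − 3 (= 1) to equal 1, which holds.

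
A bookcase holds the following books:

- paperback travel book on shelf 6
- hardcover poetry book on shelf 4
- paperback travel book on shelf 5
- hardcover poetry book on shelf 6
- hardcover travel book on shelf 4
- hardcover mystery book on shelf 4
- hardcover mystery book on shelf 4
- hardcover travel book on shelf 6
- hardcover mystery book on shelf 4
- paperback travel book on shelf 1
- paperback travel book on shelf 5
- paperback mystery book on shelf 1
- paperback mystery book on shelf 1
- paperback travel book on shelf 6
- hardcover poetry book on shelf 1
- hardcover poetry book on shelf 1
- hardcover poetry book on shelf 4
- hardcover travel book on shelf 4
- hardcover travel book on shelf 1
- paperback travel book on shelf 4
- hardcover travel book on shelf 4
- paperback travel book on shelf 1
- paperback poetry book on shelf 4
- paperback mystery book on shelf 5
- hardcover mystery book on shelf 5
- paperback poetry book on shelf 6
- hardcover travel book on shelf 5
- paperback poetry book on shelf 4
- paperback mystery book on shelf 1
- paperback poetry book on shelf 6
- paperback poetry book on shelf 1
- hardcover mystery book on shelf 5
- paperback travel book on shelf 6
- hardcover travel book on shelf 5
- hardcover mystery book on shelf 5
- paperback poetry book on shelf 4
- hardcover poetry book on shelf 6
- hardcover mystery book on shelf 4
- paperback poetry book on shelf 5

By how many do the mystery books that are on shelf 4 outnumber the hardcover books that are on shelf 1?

1

mystery books on shelf 4: 4.
hardcover books on shelf 1: 3.
4 − 3 = 1.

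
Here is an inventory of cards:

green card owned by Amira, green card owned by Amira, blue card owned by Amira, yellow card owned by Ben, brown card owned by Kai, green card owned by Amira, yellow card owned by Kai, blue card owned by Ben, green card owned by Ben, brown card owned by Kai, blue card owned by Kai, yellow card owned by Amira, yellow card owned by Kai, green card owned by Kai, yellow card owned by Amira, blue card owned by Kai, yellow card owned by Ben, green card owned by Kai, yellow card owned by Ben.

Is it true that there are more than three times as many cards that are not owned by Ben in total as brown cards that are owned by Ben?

True

Count of cards that are not owned by Ben: 14.
Count of brown cards owned by Ben: 0.
The claim requires 14 > 3 × 0 = 0, which holds.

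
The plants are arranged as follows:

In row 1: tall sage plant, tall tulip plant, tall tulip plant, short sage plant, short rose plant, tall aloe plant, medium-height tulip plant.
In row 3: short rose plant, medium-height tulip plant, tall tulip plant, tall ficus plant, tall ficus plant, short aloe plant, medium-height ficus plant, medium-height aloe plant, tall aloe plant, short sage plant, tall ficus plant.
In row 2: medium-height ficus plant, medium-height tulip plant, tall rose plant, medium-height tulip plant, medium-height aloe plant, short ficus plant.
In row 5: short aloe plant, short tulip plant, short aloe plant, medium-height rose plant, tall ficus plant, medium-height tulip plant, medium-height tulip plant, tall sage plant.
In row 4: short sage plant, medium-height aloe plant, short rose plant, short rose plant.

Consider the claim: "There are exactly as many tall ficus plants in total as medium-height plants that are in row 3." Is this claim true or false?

tall ficus plants: 4.
medium-height plants in row 3: 3.
The claim requires 4 = 3, which does not hold.

False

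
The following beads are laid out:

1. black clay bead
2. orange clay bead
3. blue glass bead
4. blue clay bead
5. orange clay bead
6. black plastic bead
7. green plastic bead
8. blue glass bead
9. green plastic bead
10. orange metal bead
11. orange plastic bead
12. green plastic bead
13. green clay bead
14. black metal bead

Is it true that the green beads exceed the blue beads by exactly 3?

False

|green beads| = 4.
|blue beads| = 3.
The claim requires 4 − 3 (= 1) to equal 3, which does not hold.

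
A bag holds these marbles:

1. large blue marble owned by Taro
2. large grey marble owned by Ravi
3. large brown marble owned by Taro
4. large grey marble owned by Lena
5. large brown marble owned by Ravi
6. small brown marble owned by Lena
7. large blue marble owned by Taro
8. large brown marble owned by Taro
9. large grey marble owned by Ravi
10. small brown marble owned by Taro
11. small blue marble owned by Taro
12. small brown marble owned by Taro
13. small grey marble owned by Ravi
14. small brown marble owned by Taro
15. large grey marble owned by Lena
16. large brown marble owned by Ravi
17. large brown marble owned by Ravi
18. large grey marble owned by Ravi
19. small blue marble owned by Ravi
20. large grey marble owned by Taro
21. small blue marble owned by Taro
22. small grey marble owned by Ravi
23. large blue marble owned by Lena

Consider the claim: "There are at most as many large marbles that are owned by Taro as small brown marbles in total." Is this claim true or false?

False

large marbles owned by Taro: 5.
small brown marbles: 4.
The claim requires 5 ≤ 4, which does not hold.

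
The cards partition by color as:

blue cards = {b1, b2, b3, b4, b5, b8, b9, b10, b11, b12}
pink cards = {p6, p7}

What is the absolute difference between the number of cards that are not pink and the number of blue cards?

cards that are not pink: 10. blue cards: 10.
|10 − 10| = 10 − 10 = 0.

0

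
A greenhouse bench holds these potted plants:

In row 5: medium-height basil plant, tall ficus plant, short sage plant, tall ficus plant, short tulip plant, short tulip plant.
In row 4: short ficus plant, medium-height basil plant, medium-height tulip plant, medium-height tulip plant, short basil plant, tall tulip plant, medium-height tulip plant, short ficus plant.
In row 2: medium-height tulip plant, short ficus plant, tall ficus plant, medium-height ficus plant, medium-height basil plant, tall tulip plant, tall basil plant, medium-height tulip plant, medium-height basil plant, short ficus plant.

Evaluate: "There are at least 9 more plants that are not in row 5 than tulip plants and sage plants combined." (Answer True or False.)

False

There are 18 plants that are not in row 5.
tulip plants: 9; sage plants: 1; combined: 9 + 1 = 10.
The claim requires 18 − 10 = 8 ≥ 9, which does not hold.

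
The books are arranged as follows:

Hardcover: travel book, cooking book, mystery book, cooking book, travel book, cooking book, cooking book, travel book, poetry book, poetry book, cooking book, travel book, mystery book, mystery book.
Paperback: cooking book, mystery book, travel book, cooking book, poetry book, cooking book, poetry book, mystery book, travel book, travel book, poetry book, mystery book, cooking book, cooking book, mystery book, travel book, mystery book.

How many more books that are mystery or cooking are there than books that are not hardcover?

1

books that are mystery or cooking: 18.
books that are not hardcover: 17.
18 − 17 = 1.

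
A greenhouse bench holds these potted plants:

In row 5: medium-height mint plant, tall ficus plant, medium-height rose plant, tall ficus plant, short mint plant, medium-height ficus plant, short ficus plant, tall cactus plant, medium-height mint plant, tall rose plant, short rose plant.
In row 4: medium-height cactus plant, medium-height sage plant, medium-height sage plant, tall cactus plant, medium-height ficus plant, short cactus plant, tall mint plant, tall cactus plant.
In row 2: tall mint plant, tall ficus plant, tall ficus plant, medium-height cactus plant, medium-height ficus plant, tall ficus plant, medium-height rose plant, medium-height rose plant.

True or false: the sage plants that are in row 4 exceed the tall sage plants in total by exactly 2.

True

|sage plants in row 4| = 2.
|tall sage plants| = 0.
The claim requires 2 − 0 (= 2) to equal 2, which holds.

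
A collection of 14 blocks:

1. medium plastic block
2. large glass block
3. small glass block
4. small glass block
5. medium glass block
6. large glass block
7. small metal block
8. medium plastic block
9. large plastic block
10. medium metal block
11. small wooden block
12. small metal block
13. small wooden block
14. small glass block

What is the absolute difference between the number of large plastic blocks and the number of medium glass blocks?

0

large plastic blocks: 1. medium glass blocks: 1.
|1 − 1| = 1 − 1 = 0.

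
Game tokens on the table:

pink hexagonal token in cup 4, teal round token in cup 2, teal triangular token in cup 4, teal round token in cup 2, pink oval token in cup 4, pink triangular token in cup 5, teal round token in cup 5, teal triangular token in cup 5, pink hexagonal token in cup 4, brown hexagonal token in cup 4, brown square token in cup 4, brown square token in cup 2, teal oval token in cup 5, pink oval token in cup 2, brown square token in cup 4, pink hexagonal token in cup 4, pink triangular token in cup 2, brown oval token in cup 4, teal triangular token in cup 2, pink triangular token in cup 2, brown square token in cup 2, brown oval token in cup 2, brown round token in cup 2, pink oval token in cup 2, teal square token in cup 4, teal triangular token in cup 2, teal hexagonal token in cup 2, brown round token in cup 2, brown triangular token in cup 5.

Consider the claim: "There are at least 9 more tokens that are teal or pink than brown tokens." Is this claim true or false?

|tokens that are teal or pink| = 19.
|brown tokens| = 10.
The claim requires 19 − 10 = 9 ≥ 9, which holds.

True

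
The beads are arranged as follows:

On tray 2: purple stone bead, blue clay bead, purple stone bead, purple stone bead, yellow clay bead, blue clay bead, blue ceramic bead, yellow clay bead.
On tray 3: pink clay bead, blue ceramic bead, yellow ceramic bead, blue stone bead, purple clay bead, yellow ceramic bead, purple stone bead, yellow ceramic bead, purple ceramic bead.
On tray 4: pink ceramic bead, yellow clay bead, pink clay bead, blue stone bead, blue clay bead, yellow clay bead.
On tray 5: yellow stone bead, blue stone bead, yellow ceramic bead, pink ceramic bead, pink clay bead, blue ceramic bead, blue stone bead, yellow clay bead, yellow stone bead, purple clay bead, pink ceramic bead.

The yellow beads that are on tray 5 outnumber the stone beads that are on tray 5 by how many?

0

yellow beads on tray 5: 4.
stone beads on tray 5: 4.
4 − 4 = 0.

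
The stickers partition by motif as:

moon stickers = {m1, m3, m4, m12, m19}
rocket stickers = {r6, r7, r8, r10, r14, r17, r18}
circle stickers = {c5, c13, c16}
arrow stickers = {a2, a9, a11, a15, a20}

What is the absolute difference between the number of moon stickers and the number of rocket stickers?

2

moon stickers: 5. rocket stickers: 7.
|5 − 7| = 7 − 5 = 2.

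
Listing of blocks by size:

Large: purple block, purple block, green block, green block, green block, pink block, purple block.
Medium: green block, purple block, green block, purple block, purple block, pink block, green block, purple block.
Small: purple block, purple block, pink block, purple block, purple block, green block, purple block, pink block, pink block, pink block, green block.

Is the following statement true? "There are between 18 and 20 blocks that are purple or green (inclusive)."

True

There are 20 blocks that are purple or green.
The claim requires 18 ≤ 20 ≤ 20, which holds.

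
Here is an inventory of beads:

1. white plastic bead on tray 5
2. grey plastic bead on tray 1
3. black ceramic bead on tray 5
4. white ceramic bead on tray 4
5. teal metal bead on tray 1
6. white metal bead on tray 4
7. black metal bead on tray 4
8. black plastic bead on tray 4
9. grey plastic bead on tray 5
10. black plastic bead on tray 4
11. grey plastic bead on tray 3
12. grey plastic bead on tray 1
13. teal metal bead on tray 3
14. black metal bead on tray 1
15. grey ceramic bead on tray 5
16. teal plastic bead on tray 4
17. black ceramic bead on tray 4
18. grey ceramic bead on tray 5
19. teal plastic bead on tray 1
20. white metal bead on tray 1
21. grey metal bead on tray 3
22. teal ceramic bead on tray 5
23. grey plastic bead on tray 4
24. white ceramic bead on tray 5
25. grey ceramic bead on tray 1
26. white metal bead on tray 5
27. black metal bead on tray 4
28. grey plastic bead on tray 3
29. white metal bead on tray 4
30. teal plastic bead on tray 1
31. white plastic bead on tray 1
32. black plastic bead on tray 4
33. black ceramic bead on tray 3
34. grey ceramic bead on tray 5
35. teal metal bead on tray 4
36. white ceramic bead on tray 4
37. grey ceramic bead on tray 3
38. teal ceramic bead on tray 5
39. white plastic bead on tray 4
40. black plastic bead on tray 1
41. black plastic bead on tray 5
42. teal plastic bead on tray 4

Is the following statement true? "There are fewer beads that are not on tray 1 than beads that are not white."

False

|beads that are not on tray 1| = 32.
|beads that are not white| = 32.
The claim requires 32 < 32, which does not hold.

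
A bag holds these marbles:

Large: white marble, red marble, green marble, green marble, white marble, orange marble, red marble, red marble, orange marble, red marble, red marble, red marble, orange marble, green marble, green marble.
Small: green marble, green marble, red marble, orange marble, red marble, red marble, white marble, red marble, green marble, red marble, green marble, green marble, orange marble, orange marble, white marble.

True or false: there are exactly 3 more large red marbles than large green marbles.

|large red marbles| = 6.
|large green marbles| = 4.
The claim requires 6 − 4 (= 2) to equal 3, which does not hold.

False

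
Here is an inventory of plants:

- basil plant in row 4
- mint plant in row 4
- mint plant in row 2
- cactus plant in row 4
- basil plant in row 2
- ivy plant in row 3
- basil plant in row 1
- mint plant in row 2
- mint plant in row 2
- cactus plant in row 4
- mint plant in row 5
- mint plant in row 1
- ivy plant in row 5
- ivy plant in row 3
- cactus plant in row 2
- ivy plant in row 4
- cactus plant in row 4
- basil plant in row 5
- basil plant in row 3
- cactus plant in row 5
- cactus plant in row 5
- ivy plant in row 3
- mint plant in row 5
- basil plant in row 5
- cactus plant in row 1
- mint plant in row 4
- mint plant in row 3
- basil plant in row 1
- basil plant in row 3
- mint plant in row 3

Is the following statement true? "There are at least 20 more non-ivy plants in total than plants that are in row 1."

True

non-ivy plants: 25.
plants in row 1: 4.
The claim requires 25 − 4 = 21 ≥ 20, which holds.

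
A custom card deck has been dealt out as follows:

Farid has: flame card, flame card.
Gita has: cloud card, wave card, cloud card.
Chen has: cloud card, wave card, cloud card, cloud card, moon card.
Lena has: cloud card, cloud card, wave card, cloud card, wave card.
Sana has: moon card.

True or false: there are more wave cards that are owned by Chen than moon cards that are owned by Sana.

False

Count of wave cards owned by Chen: 1.
Count of moon cards owned by Sana: 1.
The claim requires 1 > 1, which does not hold.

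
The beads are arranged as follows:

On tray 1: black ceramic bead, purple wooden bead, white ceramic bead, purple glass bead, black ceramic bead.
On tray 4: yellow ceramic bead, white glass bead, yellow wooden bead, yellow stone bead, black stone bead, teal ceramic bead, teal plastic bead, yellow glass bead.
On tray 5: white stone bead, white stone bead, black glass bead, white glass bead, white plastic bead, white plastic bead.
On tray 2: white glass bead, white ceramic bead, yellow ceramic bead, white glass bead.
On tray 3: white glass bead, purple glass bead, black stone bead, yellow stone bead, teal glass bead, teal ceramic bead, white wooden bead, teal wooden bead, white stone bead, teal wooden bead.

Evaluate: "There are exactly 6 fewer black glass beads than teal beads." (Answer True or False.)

False

|black glass beads| = 1.
|teal beads| = 6.
The claim requires 6 − 1 (= 5) to equal 6, which does not hold.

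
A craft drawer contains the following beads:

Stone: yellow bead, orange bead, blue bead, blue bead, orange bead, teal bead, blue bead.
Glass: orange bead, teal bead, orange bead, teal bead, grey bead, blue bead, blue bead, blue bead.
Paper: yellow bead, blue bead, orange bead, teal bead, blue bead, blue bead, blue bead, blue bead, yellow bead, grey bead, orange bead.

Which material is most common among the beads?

paper

Counts by material: paper 11, glass 8, stone 7.
The maximum is 11, held uniquely by paper.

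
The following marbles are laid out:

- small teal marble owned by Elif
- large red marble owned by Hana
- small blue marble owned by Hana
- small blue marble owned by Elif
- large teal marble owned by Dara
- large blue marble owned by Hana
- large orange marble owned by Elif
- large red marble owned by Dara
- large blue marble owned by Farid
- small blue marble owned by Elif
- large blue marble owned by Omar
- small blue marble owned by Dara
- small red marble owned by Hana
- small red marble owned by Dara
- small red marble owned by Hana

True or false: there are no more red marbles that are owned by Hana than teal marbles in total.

red marbles owned by Hana: 3.
teal marbles: 2.
The claim requires 3 ≤ 2, which does not hold.

False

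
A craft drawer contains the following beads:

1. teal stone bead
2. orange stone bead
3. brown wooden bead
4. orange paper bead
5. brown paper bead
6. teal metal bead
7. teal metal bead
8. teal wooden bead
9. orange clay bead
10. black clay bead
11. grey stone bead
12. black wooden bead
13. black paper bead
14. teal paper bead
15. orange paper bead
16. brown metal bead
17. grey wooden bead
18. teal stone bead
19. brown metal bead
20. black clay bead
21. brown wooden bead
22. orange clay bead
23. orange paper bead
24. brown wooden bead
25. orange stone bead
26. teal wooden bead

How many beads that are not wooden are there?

Total beads: 26; with the excluded value: 7; remaining 26 − 7 = 19.

19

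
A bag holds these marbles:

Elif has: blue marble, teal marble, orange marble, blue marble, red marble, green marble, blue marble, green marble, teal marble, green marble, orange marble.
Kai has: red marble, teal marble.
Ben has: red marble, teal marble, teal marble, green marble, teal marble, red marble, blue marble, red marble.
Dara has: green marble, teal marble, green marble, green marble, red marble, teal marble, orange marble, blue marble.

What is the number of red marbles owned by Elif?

1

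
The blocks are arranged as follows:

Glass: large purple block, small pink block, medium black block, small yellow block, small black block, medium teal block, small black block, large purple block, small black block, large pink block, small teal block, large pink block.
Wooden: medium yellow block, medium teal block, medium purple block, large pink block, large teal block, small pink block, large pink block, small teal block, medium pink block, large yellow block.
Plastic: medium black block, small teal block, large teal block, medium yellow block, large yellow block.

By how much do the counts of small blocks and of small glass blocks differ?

small blocks: 9. small glass blocks: 6.
|9 − 6| = 9 − 6 = 3.

3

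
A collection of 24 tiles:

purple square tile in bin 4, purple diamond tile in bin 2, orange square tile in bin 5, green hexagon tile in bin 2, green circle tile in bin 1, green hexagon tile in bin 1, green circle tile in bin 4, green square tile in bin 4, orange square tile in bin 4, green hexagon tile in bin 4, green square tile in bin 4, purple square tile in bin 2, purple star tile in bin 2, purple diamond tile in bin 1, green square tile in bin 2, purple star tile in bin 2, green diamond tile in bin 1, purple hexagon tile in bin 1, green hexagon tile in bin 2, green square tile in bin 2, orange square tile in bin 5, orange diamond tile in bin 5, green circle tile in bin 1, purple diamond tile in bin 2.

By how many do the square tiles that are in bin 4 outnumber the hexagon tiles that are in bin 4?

3

square tiles in bin 4: 4.
hexagon tiles in bin 4: 1.
4 − 1 = 3.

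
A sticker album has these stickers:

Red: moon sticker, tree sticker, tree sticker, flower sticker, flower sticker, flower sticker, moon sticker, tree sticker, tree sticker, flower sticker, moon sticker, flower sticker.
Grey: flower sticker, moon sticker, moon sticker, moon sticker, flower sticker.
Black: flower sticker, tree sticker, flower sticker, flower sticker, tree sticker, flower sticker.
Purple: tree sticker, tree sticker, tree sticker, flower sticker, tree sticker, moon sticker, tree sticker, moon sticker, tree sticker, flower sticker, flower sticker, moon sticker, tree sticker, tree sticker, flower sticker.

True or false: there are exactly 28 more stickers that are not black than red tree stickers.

True

|stickers that are not black| = 32.
|red tree stickers| = 4.
The claim requires 32 − 4 (= 28) to equal 28, which holds.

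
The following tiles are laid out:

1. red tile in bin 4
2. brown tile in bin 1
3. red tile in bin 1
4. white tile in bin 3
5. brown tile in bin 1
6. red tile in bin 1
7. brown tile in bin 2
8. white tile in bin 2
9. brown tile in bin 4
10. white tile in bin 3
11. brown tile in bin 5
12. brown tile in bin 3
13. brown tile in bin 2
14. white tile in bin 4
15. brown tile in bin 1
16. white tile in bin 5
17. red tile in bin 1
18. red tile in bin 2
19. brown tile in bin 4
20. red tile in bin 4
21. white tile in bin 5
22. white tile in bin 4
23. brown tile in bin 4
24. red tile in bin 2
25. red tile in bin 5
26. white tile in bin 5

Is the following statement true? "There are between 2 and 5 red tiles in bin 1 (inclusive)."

|red tiles in bin 1| = 3.
The claim requires 2 ≤ 3 ≤ 5, which holds.

True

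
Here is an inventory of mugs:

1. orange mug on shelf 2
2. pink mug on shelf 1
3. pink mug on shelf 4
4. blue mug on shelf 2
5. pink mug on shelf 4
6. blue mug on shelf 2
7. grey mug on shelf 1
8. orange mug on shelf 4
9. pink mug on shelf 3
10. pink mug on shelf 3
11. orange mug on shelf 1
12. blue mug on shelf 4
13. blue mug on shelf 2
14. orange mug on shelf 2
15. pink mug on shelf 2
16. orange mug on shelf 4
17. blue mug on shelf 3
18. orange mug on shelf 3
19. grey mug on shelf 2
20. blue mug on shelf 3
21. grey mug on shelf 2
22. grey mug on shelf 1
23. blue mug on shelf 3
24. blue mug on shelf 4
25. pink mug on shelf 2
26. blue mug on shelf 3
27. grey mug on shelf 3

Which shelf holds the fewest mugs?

shelf 1

Counts by shelf: shelf 2→9, shelf 3→8, shelf 4→6, shelf 1→4.
The minimum is 4, held uniquely by shelf 1.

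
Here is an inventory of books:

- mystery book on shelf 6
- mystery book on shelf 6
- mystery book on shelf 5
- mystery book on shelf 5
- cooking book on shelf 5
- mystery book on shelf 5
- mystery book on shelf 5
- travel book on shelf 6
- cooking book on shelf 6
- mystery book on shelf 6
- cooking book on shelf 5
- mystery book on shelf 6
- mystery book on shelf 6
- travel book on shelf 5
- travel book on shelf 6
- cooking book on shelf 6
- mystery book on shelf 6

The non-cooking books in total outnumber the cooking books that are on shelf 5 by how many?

11

non-cooking books: 13.
cooking books on shelf 5: 2.
13 − 2 = 11.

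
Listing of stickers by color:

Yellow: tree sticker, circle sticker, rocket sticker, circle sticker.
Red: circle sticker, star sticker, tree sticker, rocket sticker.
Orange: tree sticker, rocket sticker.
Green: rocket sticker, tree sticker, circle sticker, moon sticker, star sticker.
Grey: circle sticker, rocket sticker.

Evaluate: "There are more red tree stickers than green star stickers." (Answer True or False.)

False

There is 1 red tree sticker.
There is 1 green star sticker.
The claim requires 1 > 1, which does not hold.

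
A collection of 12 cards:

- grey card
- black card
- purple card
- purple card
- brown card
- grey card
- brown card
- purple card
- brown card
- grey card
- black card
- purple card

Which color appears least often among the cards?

Counts by color: purple 4, grey 3, brown 3, black 2.
The minimum is 2, held uniquely by black.

black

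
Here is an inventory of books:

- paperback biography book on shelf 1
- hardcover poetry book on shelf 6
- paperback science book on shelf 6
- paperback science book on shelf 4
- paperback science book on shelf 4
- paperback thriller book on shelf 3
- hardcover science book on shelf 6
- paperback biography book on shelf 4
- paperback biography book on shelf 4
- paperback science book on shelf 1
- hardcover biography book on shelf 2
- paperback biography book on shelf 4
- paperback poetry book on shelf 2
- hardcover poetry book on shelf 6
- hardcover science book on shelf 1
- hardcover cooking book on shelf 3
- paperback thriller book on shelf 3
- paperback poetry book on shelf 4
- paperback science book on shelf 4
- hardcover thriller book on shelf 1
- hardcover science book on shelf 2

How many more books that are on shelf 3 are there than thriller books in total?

books on shelf 3: 3.
thriller books: 3.
3 − 3 = 0.

0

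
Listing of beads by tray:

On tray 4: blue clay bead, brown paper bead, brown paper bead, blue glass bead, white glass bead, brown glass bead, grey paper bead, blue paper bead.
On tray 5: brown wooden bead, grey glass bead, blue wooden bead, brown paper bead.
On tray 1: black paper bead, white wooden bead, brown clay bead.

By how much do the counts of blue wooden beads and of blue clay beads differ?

0

blue wooden beads: 1. blue clay beads: 1.
|1 − 1| = 1 − 1 = 0.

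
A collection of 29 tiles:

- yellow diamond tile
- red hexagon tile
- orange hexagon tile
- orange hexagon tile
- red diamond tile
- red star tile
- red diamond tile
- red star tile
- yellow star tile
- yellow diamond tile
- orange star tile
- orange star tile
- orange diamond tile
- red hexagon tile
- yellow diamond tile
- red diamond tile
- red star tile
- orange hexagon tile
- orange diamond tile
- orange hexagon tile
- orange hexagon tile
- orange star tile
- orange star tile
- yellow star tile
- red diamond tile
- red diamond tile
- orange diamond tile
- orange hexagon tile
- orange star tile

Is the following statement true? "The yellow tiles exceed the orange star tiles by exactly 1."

There are 5 yellow tiles.
There are 5 orange star tiles.
The claim requires 5 − 5 (= 0) to equal 1, which does not hold.

False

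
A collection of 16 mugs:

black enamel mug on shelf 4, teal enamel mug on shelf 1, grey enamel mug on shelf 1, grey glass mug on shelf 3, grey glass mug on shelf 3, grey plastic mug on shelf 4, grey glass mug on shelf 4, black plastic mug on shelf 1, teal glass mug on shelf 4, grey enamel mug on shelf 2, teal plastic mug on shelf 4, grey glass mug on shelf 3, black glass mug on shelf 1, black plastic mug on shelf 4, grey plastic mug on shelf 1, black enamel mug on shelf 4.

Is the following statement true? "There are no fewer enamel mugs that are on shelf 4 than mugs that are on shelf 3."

There are 2 enamel mugs on shelf 4.
There are 3 mugs on shelf 3.
The claim requires 2 ≥ 3, which does not hold.

False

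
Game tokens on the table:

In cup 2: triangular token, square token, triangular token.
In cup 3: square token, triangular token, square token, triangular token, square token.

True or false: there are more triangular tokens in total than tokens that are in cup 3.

triangular tokens: 4.
tokens in cup 3: 5.
The claim requires 4 > 5, which does not hold.

False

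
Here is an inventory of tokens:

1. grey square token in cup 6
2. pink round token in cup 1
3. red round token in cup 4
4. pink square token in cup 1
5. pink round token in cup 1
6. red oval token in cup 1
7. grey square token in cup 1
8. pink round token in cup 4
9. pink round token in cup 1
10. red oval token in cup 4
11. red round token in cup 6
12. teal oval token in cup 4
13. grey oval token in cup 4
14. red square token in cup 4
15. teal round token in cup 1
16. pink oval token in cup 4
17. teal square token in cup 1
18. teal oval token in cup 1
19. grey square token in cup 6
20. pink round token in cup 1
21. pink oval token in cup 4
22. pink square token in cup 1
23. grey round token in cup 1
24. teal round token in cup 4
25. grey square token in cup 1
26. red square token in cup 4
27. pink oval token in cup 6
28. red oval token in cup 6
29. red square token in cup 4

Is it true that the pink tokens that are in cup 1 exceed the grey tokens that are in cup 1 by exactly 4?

False

pink tokens in cup 1: 6.
grey tokens in cup 1: 3.
The claim requires 6 − 3 (= 3) to equal 4, which does not hold.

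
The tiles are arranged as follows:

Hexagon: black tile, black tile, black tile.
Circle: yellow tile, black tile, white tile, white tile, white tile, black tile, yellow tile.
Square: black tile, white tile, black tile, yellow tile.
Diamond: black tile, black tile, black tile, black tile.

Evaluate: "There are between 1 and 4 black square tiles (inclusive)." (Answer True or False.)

True

black square tiles: 2.
The claim requires 1 ≤ 2 ≤ 4, which holds.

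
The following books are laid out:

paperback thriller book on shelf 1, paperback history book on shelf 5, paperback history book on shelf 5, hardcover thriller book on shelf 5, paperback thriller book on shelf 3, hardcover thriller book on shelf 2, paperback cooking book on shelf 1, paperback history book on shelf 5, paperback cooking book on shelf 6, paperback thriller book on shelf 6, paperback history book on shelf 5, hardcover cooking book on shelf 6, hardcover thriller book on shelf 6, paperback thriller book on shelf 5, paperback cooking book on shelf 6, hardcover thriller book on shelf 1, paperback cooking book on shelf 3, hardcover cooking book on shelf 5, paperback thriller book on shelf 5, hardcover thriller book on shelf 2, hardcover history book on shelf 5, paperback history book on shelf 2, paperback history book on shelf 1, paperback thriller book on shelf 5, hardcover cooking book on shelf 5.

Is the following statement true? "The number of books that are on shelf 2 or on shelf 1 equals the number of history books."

True

|books on shelf 2 or on shelf 1| = 7.
|history books| = 7.
The claim requires 7 = 7, which holds.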